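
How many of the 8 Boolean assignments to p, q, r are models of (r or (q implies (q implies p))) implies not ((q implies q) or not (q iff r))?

1

Initial set: {((r or (q implies (q implies p))) implies not ((q implies q) or not (q iff r)))}.
((r or (q implies (q implies p))) implies not ((q implies q) or not (q iff r))): β-rule — branch into not (r or (q implies (q implies p)))  //  not ((q implies q) or not (q iff r)).
  branch 1 (add not (r or (q implies (q implies p)))):
    not (r or (q implies (q implies p))): α-rule — add not r, not (q implies (q implies p)).
    not (q implies (q implies p)): α-rule — add q, not (q implies p).
    not (q implies p): α-rule — add q, not p.
    ○ open, literals {p=F, q=T, r=F}.
  branch 2 (add not ((q implies q) or not (q iff r))):
    not ((q implies q) or not (q iff r)): α-rule — add not (q implies q), not not (q iff r).
    not (q implies q): α-rule — add q, not q.
    × closes — contains both q and not q.
1 branch closed, 1 open.
Each open branch fixes some atoms; the unmentioned ones are free. Counting distinct full assignments: branch {p=F, q=T, r=F} (none free) contributes 1 new. Total: 1.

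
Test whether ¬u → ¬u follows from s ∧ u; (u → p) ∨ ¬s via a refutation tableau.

Yes

Initial set: {T (s ∧ u); T ((u → p) ∨ ¬s); F (¬u → ¬u)}.
T (s ∧ u): α-rule — add T s, T u.
F (¬u → ¬u): α-rule — add T ¬u, F ¬u.
× closes — contains both u and ¬u.
All 1 branch closes.
Every branch closed, so the premises entail the conclusion.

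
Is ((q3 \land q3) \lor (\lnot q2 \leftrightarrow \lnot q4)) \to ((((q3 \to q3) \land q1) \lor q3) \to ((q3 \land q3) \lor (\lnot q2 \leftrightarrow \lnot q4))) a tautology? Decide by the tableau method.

Assume the negation and expand:
Initial set: {\lnot (((q3 \land q3) \lor (\lnot q2 \leftrightarrow \lnot q4)) \to ((((q3 \to q3) \land q1) \lor q3) \to ((q3 \land q3) \lor (\lnot q2 \leftrightarrow \lnot q4))))}.
\lnot (((q3 \land q3) \lor (\lnot q2 \leftrightarrow \lnot q4)) \to ((((q3 \to q3) \land q1) \lor q3) \to ((q3 \land q3) \lor (\lnot q2 \leftrightarrow \lnot q4)))): α-rule — add ((q3 \land q3) \lor (\lnot q2 \leftrightarrow \lnot q4)), \lnot ((((q3 \to q3) \land q1) \lor q3) \to ((q3 \land q3) \lor (\lnot q2 \leftrightarrow \lnot q4))).
\lnot ((((q3 \to q3) \land q1) \lor q3) \to ((q3 \land q3) \lor (\lnot q2 \leftrightarrow \lnot q4))): α-rule — add (((q3 \to q3) \land q1) \lor q3), \lnot ((q3 \land q3) \lor (\lnot q2 \leftrightarrow \lnot q4)).
\lnot ((q3 \land q3) \lor (\lnot q2 \leftrightarrow \lnot q4)): α-rule — add \lnot (q3 \land q3), \lnot (\lnot q2 \leftrightarrow \lnot q4).
((q3 \land q3) \lor (\lnot q2 \leftrightarrow \lnot q4)): β-rule — branch into (q3 \land q3)  //  (\lnot q2 \leftrightarrow \lnot q4).
  branch 1 (add (q3 \land q3)):
    (q3 \land q3): α-rule — add q3, q3.
    (((q3 \to q3) \land q1) \lor q3): β-rule — branch into ((q3 \to q3) \land q1)  //  q3.
      branch 1.1 (add ((q3 \to q3) \land q1)):
        ((q3 \to q3) \land q1): α-rule — add (q3 \to q3), q1.
        \lnot (q3 \land q3): β-rule — branch into \lnot q3  //  \lnot q3.
          branch 1.1.1 (add \lnot q3):
            × closes — contains both q3 and \lnot q3.
          branch 1.1.2 (add \lnot q3):
            × closes — contains both q3 and \lnot q3.
      branch 1.2 (add q3):
        \lnot (q3 \land q3): β-rule — branch into \lnot q3  //  \lnot q3.
          branch 1.2.1 (add \lnot q3):
            × closes — contains both q3 and \lnot q3.
          branch 1.2.2 (add \lnot q3):
            × closes — contains both q3 and \lnot q3.
  branch 2 (add (\lnot q2 \leftrightarrow \lnot q4)):
    (((q3 \to q3) \land q1) \lor q3): β-rule — branch into ((q3 \to q3) \land q1)  //  q3.
      branch 2.1 (add ((q3 \to q3) \land q1)):
        ((q3 \to q3) \land q1): α-rule — add (q3 \to q3), q1.
        \lnot (q3 \land q3): β-rule — branch into \lnot q3  //  \lnot q3.
          branch 2.1.1 (add \lnot q3):
            \lnot (\lnot q2 \leftrightarrow \lnot q4): β-rule — branch into \lnot q2, \lnot \lnot q4  //  \lnot \lnot q2, \lnot q4.
              branch 2.1.1.1 (add \lnot q2, \lnot \lnot q4):
                (\lnot q2 \leftrightarrow \lnot q4): β-rule — branch into \lnot q2, \lnot q4  //  \lnot \lnot q2, \lnot \lnot q4.
                  branch 2.1.1.1.1 (add \lnot q2, \lnot q4):
                    × closes — contains both q4 and \lnot q4.
                  branch 2.1.1.1.2 (add \lnot \lnot q2, \lnot \lnot q4):
                    × closes — contains both q2 and \lnot q2.
              branch 2.1.1.2 (add \lnot \lnot q2, \lnot q4):
                (\lnot q2 \leftrightarrow \lnot q4): β-rule — branch into \lnot q2, \lnot q4  //  \lnot \lnot q2, \lnot \lnot q4.
                  branch 2.1.1.2.1 (add \lnot q2, \lnot q4):
                    × closes — contains both q2 and \lnot q2.
                  branch 2.1.1.2.2 (add \lnot \lnot q2, \lnot \lnot q4):
                    × closes — contains both q4 and \lnot q4.
          branch 2.1.2 (add \lnot q3):
            \lnot (\lnot q2 \leftrightarrow \lnot q4): β-rule — branch into \lnot q2, \lnot \lnot q4  //  \lnot \lnot q2, \lnot q4.
              branch 2.1.2.1 (add \lnot q2, \lnot \lnot q4):
                (\lnot q2 \leftrightarrow \lnot q4): β-rule — branch into \lnot q2, \lnot q4  //  \lnot \lnot q2, \lnot \lnot q4.
                  branch 2.1.2.1.1 (add \lnot q2, \lnot q4):
                    × closes — contains both q4 and \lnot q4.
                  branch 2.1.2.1.2 (add \lnot \lnot q2, \lnot \lnot q4):
                    × closes — contains both q2 and \lnot q2.
              branch 2.1.2.2 (add \lnot \lnot q2, \lnot q4):
                (\lnot q2 \leftrightarrow \lnot q4): β-rule — branch into \lnot q2, \lnot q4  //  \lnot \lnot q2, \lnot \lnot q4.
                  branch 2.1.2.2.1 (add \lnot q2, \lnot q4):
                    × closes — contains both q2 and \lnot q2.
                  branch 2.1.2.2.2 (add \lnot \lnot q2, \lnot \lnot q4):
                    × closes — contains both q4 and \lnot q4.
      branch 2.2 (add q3):
        \lnot (q3 \land q3): β-rule — branch into \lnot q3  //  \lnot q3.
          branch 2.2.1 (add \lnot q3):
            × closes — contains both q3 and \lnot q3.
          branch 2.2.2 (add \lnot q3):
            × closes — contains both q3 and \lnot q3.
All 14 branches close.
Every branch closed, so the negation is unsatisfiable and the formula is valid.

Valid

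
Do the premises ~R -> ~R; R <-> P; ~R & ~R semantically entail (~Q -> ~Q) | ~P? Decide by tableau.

Initial set: {(~R -> ~R); (R <-> P); (~R & ~R); ~((~Q -> ~Q) | ~P)}.
(~R & ~R): α-rule — add ~R, ~R.
~((~Q -> ~Q) | ~P): α-rule — add ~(~Q -> ~Q), ~~P.
~(~Q -> ~Q): α-rule — add ~Q, ~~Q.
× closes — contains both Q and ~Q.
All 1 branch closes.
Every branch closed, so the premises entail the conclusion.

Yes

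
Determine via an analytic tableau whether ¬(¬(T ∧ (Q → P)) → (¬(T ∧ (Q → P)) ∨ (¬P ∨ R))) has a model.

Initial set: {¬(¬(T ∧ (Q → P)) → (¬(T ∧ (Q → P)) ∨ (¬P ∨ R)))}.
¬(¬(T ∧ (Q → P)) → (¬(T ∧ (Q → P)) ∨ (¬P ∨ R))): α-rule — add ¬(T ∧ (Q → P)), ¬(¬(T ∧ (Q → P)) ∨ (¬P ∨ R)).
¬(¬(T ∧ (Q → P)) ∨ (¬P ∨ R)): α-rule — add ¬¬(T ∧ (Q → P)), ¬(¬P ∨ R).
¬¬(T ∧ (Q → P)): α-rule — add T, (Q → P).
¬(¬P ∨ R): α-rule — add ¬¬P, ¬R.
¬(T ∧ (Q → P)): β-rule — branch into ¬T  //  ¬(Q → P).
  branch 1 (add ¬T):
    × closes — contains both T and ¬T.
  branch 2 (add ¬(Q → P)):
    ¬(Q → P): α-rule — add Q, ¬P.
    × closes — contains both P and ¬P.
All 2 branches close.
Every branch closed; the formula is unsatisfiable.

Unsatisfiable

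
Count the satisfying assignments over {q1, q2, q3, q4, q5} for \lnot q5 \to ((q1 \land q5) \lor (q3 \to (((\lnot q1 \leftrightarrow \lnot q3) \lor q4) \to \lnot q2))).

29

Initial set: {(\lnot q5 \to ((q1 \land q5) \lor (q3 \to (((\lnot q1 \leftrightarrow \lnot q3) \lor q4) \to \lnot q2))))}.
(\lnot q5 \to ((q1 \land q5) \lor (q3 \to (((\lnot q1 \leftrightarrow \lnot q3) \lor q4) \to \lnot q2)))): β-rule — branch into \lnot \lnot q5  //  ((q1 \land q5) \lor (q3 \to (((\lnot q1 \leftrightarrow \lnot q3) \lor q4) \to \lnot q2))).
  branch 1 (add \lnot \lnot q5):
    ○ open, literals {q5=1}.
  branch 2 (add ((q1 \land q5) \lor (q3 \to (((\lnot q1 \leftrightarrow \lnot q3) \lor q4) \to \lnot q2)))):
    ((q1 \land q5) \lor (q3 \to (((\lnot q1 \leftrightarrow \lnot q3) \lor q4) \to \lnot q2))): β-rule — branch into (q1 \land q5)  //  (q3 \to (((\lnot q1 \leftrightarrow \lnot q3) \lor q4) \to \lnot q2)).
      branch 2.1 (add (q1 \land q5)):
        (q1 \land q5): α-rule — add q1, q5.
        ○ open, literals {q1=1, q5=1}.
      branch 2.2 (add (q3 \to (((\lnot q1 \leftrightarrow \lnot q3) \lor q4) \to \lnot q2))):
        (q3 \to (((\lnot q1 \leftrightarrow \lnot q3) \lor q4) \to \lnot q2)): β-rule — branch into \lnot q3  //  (((\lnot q1 \leftrightarrow \lnot q3) \lor q4) \to \lnot q2).
          branch 2.2.1 (add \lnot q3):
            ○ open, literals {q3=0}.
          branch 2.2.2 (add (((\lnot q1 \leftrightarrow \lnot q3) \lor q4) \to \lnot q2)):
            (((\lnot q1 \leftrightarrow \lnot q3) \lor q4) \to \lnot q2): β-rule — branch into \lnot ((\lnot q1 \leftrightarrow \lnot q3) \lor q4)  //  \lnot q2.
              branch 2.2.2.1 (add \lnot ((\lnot q1 \leftrightarrow \lnot q3) \lor q4)):
                \lnot ((\lnot q1 \leftrightarrow \lnot q3) \lor q4): α-rule — add \lnot (\lnot q1 \leftrightarrow \lnot q3), \lnot q4.
                \lnot (\lnot q1 \leftrightarrow \lnot q3): β-rule — branch into \lnot q1, \lnot \lnot q3  //  \lnot \lnot q1, \lnot q3.
                  branch 2.2.2.1.1 (add \lnot q1, \lnot \lnot q3):
                    ○ open, literals {q1=0, q3=1, q4=0}.
                  branch 2.2.2.1.2 (add \lnot \lnot q1, \lnot q3):
                    ○ open, literals {q1=1, q3=0, q4=0}.
              branch 2.2.2.2 (add \lnot q2):
                ○ open, literals {q2=0}.
0 branches closed, 6 open.
Each open branch fixes some atoms; the unmentioned ones are free. Counting distinct full assignments: branch {q5=1} (q1, q2, q3, q4) contributes 16 new; branch {q1=1, q5=1} (q2, q3, q4) contributes 0 new; branch {q3=0} (q1, q2, q4, q5) contributes 8 new; branch {q1=0, q3=1, q4=0} (q2, q5) contributes 2 new; branch {q1=1, q3=0, q4=0} (q2, q5) contributes 0 new; branch {q2=0} (q1, q3, q4, q5) contributes 3 new. Total: 29.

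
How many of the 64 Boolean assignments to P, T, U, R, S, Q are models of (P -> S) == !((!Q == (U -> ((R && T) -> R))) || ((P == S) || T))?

Initial set: {((P -> S) == !((!Q == (U -> ((R && T) -> R))) || ((P == S) || T)))}.
((P -> S) == !((!Q == (U -> ((R && T) -> R))) || ((P == S) || T))): β-rule — branch into (P -> S), !((!Q == (U -> ((R && T) -> R))) || ((P == S) || T))  //  !(P -> S), !!((!Q == (U -> ((R && T) -> R))) || ((P == S) || T)).
  branch 1 (add (P -> S), !((!Q == (U -> ((R && T) -> R))) || ((P == S) || T))):
    !((!Q == (U -> ((R && T) -> R))) || ((P == S) || T)): α-rule — add !(!Q == (U -> ((R && T) -> R))), !((P == S) || T).
    !((P == S) || T): α-rule — add !(P == S), !T.
    (P -> S): β-rule — branch into !P  //  S.
      branch 1.1 (add !P):
        !(!Q == (U -> ((R && T) -> R))): β-rule — branch into !Q, !(U -> ((R && T) -> R))  //  !!Q, (U -> ((R && T) -> R)).
          branch 1.1.1 (add !Q, !(U -> ((R && T) -> R))):
            !(U -> ((R && T) -> R)): α-rule — add U, !((R && T) -> R).
            !((R && T) -> R): α-rule — add (R && T), !R.
            (R && T): α-rule — add R, T.
            × closes — contains both R and !R.
          branch 1.1.2 (add !!Q, (U -> ((R && T) -> R))):
            !(P == S): β-rule — branch into P, !S  //  !P, S.
              branch 1.1.2.1 (add P, !S):
                × closes — contains both P and !P.
              branch 1.1.2.2 (add !P, S):
                (U -> ((R && T) -> R)): β-rule — branch into !U  //  ((R && T) -> R).
                  branch 1.1.2.2.1 (add !U):
                    ○ open, literals {P=false, Q=true, S=true, T=false, U=false}.
                  branch 1.1.2.2.2 (add ((R && T) -> R)):
                    ((R && T) -> R): β-rule — branch into !(R && T)  //  R.
                      branch 1.1.2.2.2.1 (add !(R && T)):
                        !(R && T): β-rule — branch into !R  //  !T.
                          branch 1.1.2.2.2.1.1 (add !R):
                            ○ open, literals {P=false, Q=true, R=false, S=true, T=false}.
                          branch 1.1.2.2.2.1.2 (add !T):
                            ○ open, literals {P=false, Q=true, S=true, T=false}.
                      branch 1.1.2.2.2.2 (add R):
                        ○ open, literals {P=false, Q=true, R=true, S=true, T=false}.
      branch 1.2 (add S):
        !(!Q == (U -> ((R && T) -> R))): β-rule — branch into !Q, !(U -> ((R && T) -> R))  //  !!Q, (U -> ((R && T) -> R)).
          branch 1.2.1 (add !Q, !(U -> ((R && T) -> R))):
            !(U -> ((R && T) -> R)): α-rule — add U, !((R && T) -> R).
            !((R && T) -> R): α-rule — add (R && T), !R.
            (R && T): α-rule — add R, T.
            × closes — contains both R and !R.
          branch 1.2.2 (add !!Q, (U -> ((R && T) -> R))):
            !(P == S): β-rule — branch into P, !S  //  !P, S.
              branch 1.2.2.1 (add P, !S):
                × closes — contains both S and !S.
              branch 1.2.2.2 (add !P, S):
                (U -> ((R && T) -> R)): β-rule — branch into !U  //  ((R && T) -> R).
                  branch 1.2.2.2.1 (add !U):
                    ○ open, literals {P=false, Q=true, S=true, T=false, U=false}.
                  branch 1.2.2.2.2 (add ((R && T) -> R)):
                    ((R && T) -> R): β-rule — branch into !(R && T)  //  R.
                      branch 1.2.2.2.2.1 (add !(R && T)):
                        !(R && T): β-rule — branch into !R  //  !T.
                          branch 1.2.2.2.2.1.1 (add !R):
                            ○ open, literals {P=false, Q=true, R=false, S=true, T=false}.
                          branch 1.2.2.2.2.1.2 (add !T):
                            ○ open, literals {P=false, Q=true, S=true, T=false}.
                      branch 1.2.2.2.2.2 (add R):
                        ○ open, literals {P=false, Q=true, R=true, S=true, T=false}.
  branch 2 (add !(P -> S), !!((!Q == (U -> ((R && T) -> R))) || ((P == S) || T))):
    !(P -> S): α-rule — add P, !S.
    !!((!Q == (U -> ((R && T) -> R))) || ((P == S) || T)): β-rule — branch into (!Q == (U -> ((R && T) -> R)))  //  ((P == S) || T).
      branch 2.1 (add (!Q == (U -> ((R && T) -> R)))):
        (!Q == (U -> ((R && T) -> R))): β-rule — branch into !Q, (U -> ((R && T) -> R))  //  !!Q, !(U -> ((R && T) -> R)).
          branch 2.1.1 (add !Q, (U -> ((R && T) -> R))):
            (U -> ((R && T) -> R)): β-rule — branch into !U  //  ((R && T) -> R).
              branch 2.1.1.1 (add !U):
                ○ open, literals {P=true, Q=false, S=false, U=false}.
              branch 2.1.1.2 (add ((R && T) -> R)):
                ((R && T) -> R): β-rule — branch into !(R && T)  //  R.
                  branch 2.1.1.2.1 (add !(R && T)):
                    !(R && T): β-rule — branch into !R  //  !T.
                      branch 2.1.1.2.1.1 (add !R):
                        ○ open, literals {P=true, Q=false, R=false, S=false}.
                      branch 2.1.1.2.1.2 (add !T):
                        ○ open, literals {P=true, Q=false, S=false, T=false}.
                  branch 2.1.1.2.2 (add R):
                    ○ open, literals {P=true, Q=false, R=true, S=false}.
          branch 2.1.2 (add !!Q, !(U -> ((R && T) -> R))):
            !(U -> ((R && T) -> R)): α-rule — add U, !((R && T) -> R).
            !((R && T) -> R): α-rule — add (R && T), !R.
            (R && T): α-rule — add R, T.
            × closes — contains both R and !R.
      branch 2.2 (add ((P == S) || T)):
        ((P == S) || T): β-rule — branch into (P == S)  //  T.
          branch 2.2.1 (add (P == S)):
            (P == S): β-rule — branch into P, S  //  !P, !S.
              branch 2.2.1.1 (add P, S):
                × closes — contains both S and !S.
              branch 2.2.1.2 (add !P, !S):
                × closes — contains both P and !P.
          branch 2.2.2 (add T):
            ○ open, literals {P=true, S=false, T=true}.
7 branches closed, 13 open.
Each open branch fixes some atoms; the unmentioned ones are free. Counting distinct full assignments: branch {P=false, Q=true, S=true, T=false, U=false} (R) contributes 2 new; branch {P=false, Q=true, R=false, S=true, T=false} (U) contributes 1 new; branch {P=false, Q=true, S=true, T=false} (U, R) contributes 1 new; branch {P=false, Q=true, R=true, S=true, T=false} (U) contributes 0 new; branch {P=false, Q=true, S=true, T=false, U=false} (R) contributes 0 new; branch {P=false, Q=true, R=false, S=true, T=false} (U) contributes 0 new; branch {P=false, Q=true, S=true, T=false} (U, R) contributes 0 new; branch {P=false, Q=true, R=true, S=true, T=false} (U) contributes 0 new; branch {P=true, Q=false, S=false, U=false} (T, R) contributes 4 new; branch {P=true, Q=false, R=false, S=false} (T, U) contributes 2 new; branch {P=true, Q=false, S=false, T=false} (U, R) contributes 1 new; branch {P=true, Q=false, R=true, S=false} (T, U) contributes 1 new; branch {P=true, S=false, T=true} (U, R, Q) contributes 4 new. Total: 16.

16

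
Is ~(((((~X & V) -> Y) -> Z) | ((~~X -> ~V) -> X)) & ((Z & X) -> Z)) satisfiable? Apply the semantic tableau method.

Satisfiable

Initial set: {~(((((~X & V) -> Y) -> Z) | ((~~X -> ~V) -> X)) & ((Z & X) -> Z))}.
~(((((~X & V) -> Y) -> Z) | ((~~X -> ~V) -> X)) & ((Z & X) -> Z)): β-rule — branch into ~((((~X & V) -> Y) -> Z) | ((~~X -> ~V) -> X))  //  ~((Z & X) -> Z).
  branch 1 (add ~((((~X & V) -> Y) -> Z) | ((~~X -> ~V) -> X))):
    ~((((~X & V) -> Y) -> Z) | ((~~X -> ~V) -> X)): α-rule — add ~(((~X & V) -> Y) -> Z), ~((~~X -> ~V) -> X).
    ~(((~X & V) -> Y) -> Z): α-rule — add ((~X & V) -> Y), ~Z.
    ~((~~X -> ~V) -> X): α-rule — add (~~X -> ~V), ~X.
    ((~X & V) -> Y): β-rule — branch into ~(~X & V)  //  Y.
      branch 1.1 (add ~(~X & V)):
        (~~X -> ~V): β-rule — branch into ~~~X  //  ~V.
          branch 1.1.1 (add ~~~X):
            ~~~X: drop double negation, giving ~X.
            ~(~X & V): β-rule — branch into ~~X  //  ~V.
              branch 1.1.1.1 (add ~~X):
                × closes — contains both X and ~X.
              branch 1.1.1.2 (add ~V):
                ○ open, literals {V=F, X=F, Z=F}.
          branch 1.1.2 (add ~V):
            ~(~X & V): β-rule — branch into ~~X  //  ~V.
              branch 1.1.2.1 (add ~~X):
                × closes — contains both X and ~X.
              branch 1.1.2.2 (add ~V):
                ○ open, literals {V=F, X=F, Z=F}.
      branch 1.2 (add Y):
        (~~X -> ~V): β-rule — branch into ~~~X  //  ~V.
          branch 1.2.1 (add ~~~X):
            ~~~X: drop double negation, giving ~X.
            ○ open, literals {X=F, Y=T, Z=F}.
          branch 1.2.2 (add ~V):
            ○ open, literals {V=F, X=F, Y=T, Z=F}.
  branch 2 (add ~((Z & X) -> Z)):
    ~((Z & X) -> Z): α-rule — add (Z & X), ~Z.
    (Z & X): α-rule — add Z, X.
    × closes — contains both Z and ~Z.
3 branches closed, 4 open.
An open branch gives a satisfying assignment: V=F, X=F, Z=F.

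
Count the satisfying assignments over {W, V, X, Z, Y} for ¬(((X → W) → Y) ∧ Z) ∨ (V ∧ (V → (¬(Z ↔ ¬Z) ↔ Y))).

26

Initial set: {(¬(((X → W) → Y) ∧ Z) ∨ (V ∧ (V → (¬(Z ↔ ¬Z) ↔ Y))))}.
(¬(((X → W) → Y) ∧ Z) ∨ (V ∧ (V → (¬(Z ↔ ¬Z) ↔ Y)))): β-rule — branch into ¬(((X → W) → Y) ∧ Z)  //  (V ∧ (V → (¬(Z ↔ ¬Z) ↔ Y))).
  branch 1 (add ¬(((X → W) → Y) ∧ Z)):
    ¬(((X → W) → Y) ∧ Z): β-rule — branch into ¬((X → W) → Y)  //  ¬Z.
      branch 1.1 (add ¬((X → W) → Y)):
        ¬((X → W) → Y): α-rule — add (X → W), ¬Y.
        (X → W): β-rule — branch into ¬X  //  W.
          branch 1.1.1 (add ¬X):
            ○ open, literals {X=F, Y=F}.
          branch 1.1.2 (add W):
            ○ open, literals {W=T, Y=F}.
      branch 1.2 (add ¬Z):
        ○ open, literals {Z=F}.
  branch 2 (add (V ∧ (V → (¬(Z ↔ ¬Z) ↔ Y)))):
    (V ∧ (V → (¬(Z ↔ ¬Z) ↔ Y))): α-rule — add V, (V → (¬(Z ↔ ¬Z) ↔ Y)).
    (V → (¬(Z ↔ ¬Z) ↔ Y)): β-rule — branch into ¬V  //  (¬(Z ↔ ¬Z) ↔ Y).
      branch 2.1 (add ¬V):
        × closes — contains both V and ¬V.
      branch 2.2 (add (¬(Z ↔ ¬Z) ↔ Y)):
        (¬(Z ↔ ¬Z) ↔ Y): β-rule — branch into ¬(Z ↔ ¬Z), Y  //  ¬¬(Z ↔ ¬Z), ¬Y.
          branch 2.2.1 (add ¬(Z ↔ ¬Z), Y):
            ¬(Z ↔ ¬Z): β-rule — branch into Z, ¬¬Z  //  ¬Z, ¬Z.
              branch 2.2.1.1 (add Z, ¬¬Z):
                ○ open, literals {V=T, Y=T, Z=T}.
              branch 2.2.1.2 (add ¬Z, ¬Z):
                ○ open, literals {V=T, Y=T, Z=F}.
          branch 2.2.2 (add ¬¬(Z ↔ ¬Z), ¬Y):
            ¬¬(Z ↔ ¬Z): β-rule — branch into Z, ¬Z  //  ¬Z, ¬¬Z.
              branch 2.2.2.1 (add Z, ¬Z):
                × closes — contains both Z and ¬Z.
              branch 2.2.2.2 (add ¬Z, ¬¬Z):
                × closes — contains both Z and ¬Z.
3 branches closed, 5 open.
Each open branch fixes some atoms; the unmentioned ones are free. Counting distinct full assignments: branch {X=F, Y=F} (W, V, Z) contributes 8 new; branch {W=T, Y=F} (V, X, Z) contributes 4 new; branch {Z=F} (W, V, X, Y) contributes 10 new; branch {V=T, Y=T, Z=T} (W, X) contributes 4 new; branch {V=T, Y=T, Z=F} (W, X) contributes 0 new. Total: 26.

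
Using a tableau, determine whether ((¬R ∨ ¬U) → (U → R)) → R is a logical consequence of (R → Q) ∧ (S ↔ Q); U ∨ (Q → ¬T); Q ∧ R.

Initial set: {((R → Q) ∧ (S ↔ Q)); (U ∨ (Q → ¬T)); (Q ∧ R); ¬(((¬R ∨ ¬U) → (U → R)) → R)}.
((R → Q) ∧ (S ↔ Q)): α-rule — add (R → Q), (S ↔ Q).
(Q ∧ R): α-rule — add Q, R.
¬(((¬R ∨ ¬U) → (U → R)) → R): α-rule — add ((¬R ∨ ¬U) → (U → R)), ¬R.
× closes — contains both R and ¬R.
All 1 branch closes.
Every branch closed, so the premises entail the conclusion.

Yes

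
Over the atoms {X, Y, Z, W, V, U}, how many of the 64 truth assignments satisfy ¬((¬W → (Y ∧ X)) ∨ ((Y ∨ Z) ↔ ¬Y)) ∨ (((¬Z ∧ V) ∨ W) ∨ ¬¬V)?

Initial set: {(¬((¬W → (Y ∧ X)) ∨ ((Y ∨ Z) ↔ ¬Y)) ∨ (((¬Z ∧ V) ∨ W) ∨ ¬¬V))}.
(¬((¬W → (Y ∧ X)) ∨ ((Y ∨ Z) ↔ ¬Y)) ∨ (((¬Z ∧ V) ∨ W) ∨ ¬¬V)): β-rule — branch into ¬((¬W → (Y ∧ X)) ∨ ((Y ∨ Z) ↔ ¬Y))  //  (((¬Z ∧ V) ∨ W) ∨ ¬¬V).
  branch 1 (add ¬((¬W → (Y ∧ X)) ∨ ((Y ∨ Z) ↔ ¬Y))):
    ¬((¬W → (Y ∧ X)) ∨ ((Y ∨ Z) ↔ ¬Y)): α-rule — add ¬(¬W → (Y ∧ X)), ¬((Y ∨ Z) ↔ ¬Y).
    ¬(¬W → (Y ∧ X)): α-rule — add ¬W, ¬(Y ∧ X).
    ¬((Y ∨ Z) ↔ ¬Y): β-rule — branch into (Y ∨ Z), ¬¬Y  //  ¬(Y ∨ Z), ¬Y.
      branch 1.1 (add (Y ∨ Z), ¬¬Y):
        ¬(Y ∧ X): β-rule — branch into ¬Y  //  ¬X.
          branch 1.1.1 (add ¬Y):
            × closes — contains both Y and ¬Y.
          branch 1.1.2 (add ¬X):
            (Y ∨ Z): β-rule — branch into Y  //  Z.
              branch 1.1.2.1 (add Y):
                ○ open, literals {W=F, X=F, Y=T}.
              branch 1.1.2.2 (add Z):
                ○ open, literals {W=F, X=F, Y=T, Z=T}.
      branch 1.2 (add ¬(Y ∨ Z), ¬Y):
        ¬(Y ∨ Z): α-rule — add ¬Y, ¬Z.
        ¬(Y ∧ X): β-rule — branch into ¬Y  //  ¬X.
          branch 1.2.1 (add ¬Y):
            ○ open, literals {W=F, Y=F, Z=F}.
          branch 1.2.2 (add ¬X):
            ○ open, literals {W=F, X=F, Y=F, Z=F}.
  branch 2 (add (((¬Z ∧ V) ∨ W) ∨ ¬¬V)):
    (((¬Z ∧ V) ∨ W) ∨ ¬¬V): β-rule — branch into ((¬Z ∧ V) ∨ W)  //  ¬¬V.
      branch 2.1 (add ((¬Z ∧ V) ∨ W)):
        ((¬Z ∧ V) ∨ W): β-rule — branch into (¬Z ∧ V)  //  W.
          branch 2.1.1 (add (¬Z ∧ V)):
            (¬Z ∧ V): α-rule — add ¬Z, V.
            ○ open, literals {V=T, Z=F}.
          branch 2.1.2 (add W):
            ○ open, literals {W=T}.
      branch 2.2 (add ¬¬V):
        ¬¬V: drop double negation, giving V.
        ○ open, literals {V=T}.
1 branch closed, 7 open.
Each open branch fixes some atoms; the unmentioned ones are free. Counting distinct full assignments: branch {W=F, X=F, Y=T} (Z, V, U) contributes 8 new; branch {W=F, X=F, Y=T, Z=T} (V, U) contributes 0 new; branch {W=F, Y=F, Z=F} (X, V, U) contributes 8 new; branch {W=F, X=F, Y=F, Z=F} (V, U) contributes 0 new; branch {V=T, Z=F} (X, Y, W, U) contributes 10 new; branch {W=T} (X, Y, Z, V, U) contributes 24 new; branch {V=T} (X, Y, Z, W, U) contributes 6 new. Total: 56.

56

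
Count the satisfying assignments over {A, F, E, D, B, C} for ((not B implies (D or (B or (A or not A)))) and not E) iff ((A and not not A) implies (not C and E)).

24

Initial set: {(((not B implies (D or (B or (A or not A)))) and not E) iff ((A and not not A) implies (not C and E)))}.
(((not B implies (D or (B or (A or not A)))) and not E) iff ((A and not not A) implies (not C and E))): β-rule — branch into ((not B implies (D or (B or (A or not A)))) and not E), ((A and not not A) implies (not C and E))  //  not ((not B implies (D or (B or (A or not A)))) and not E), not ((A and not not A) implies (not C and E)).
  branch 1 (add ((not B implies (D or (B or (A or not A)))) and not E), ((A and not not A) implies (not C and E))):
    ((not B implies (D or (B or (A or not A)))) and not E): α-rule — add (not B implies (D or (B or (A or not A)))), not E.
    ((A and not not A) implies (not C and E)): β-rule — branch into not (A and not not A)  //  (not C and E).
      branch 1.1 (add not (A and not not A)):
        (not B implies (D or (B or (A or not A)))): β-rule — branch into not not B  //  (D or (B or (A or not A))).
          branch 1.1.1 (add not not B):
            not (A and not not A): β-rule — branch into not A  //  not not not A.
              branch 1.1.1.1 (add not A):
                ○ open, literals {A=0, B=1, E=0}.
              branch 1.1.1.2 (add not not not A):
                not not not A: drop double negation, giving not A.
                ○ open, literals {A=0, B=1, E=0}.
          branch 1.1.2 (add (D or (B or (A or not A)))):
            not (A and not not A): β-rule — branch into not A  //  not not not A.
              branch 1.1.2.1 (add not A):
                (D or (B or (A or not A))): β-rule — branch into D  //  (B or (A or not A)).
                  branch 1.1.2.1.1 (add D):
                    ○ open, literals {A=0, D=1, E=0}.
                  branch 1.1.2.1.2 (add (B or (A or not A))):
                    (B or (A or not A)): β-rule — branch into B  //  (A or not A).
                      branch 1.1.2.1.2.1 (add B):
                        ○ open, literals {A=0, B=1, E=0}.
                      branch 1.1.2.1.2.2 (add (A or not A)):
                        (A or not A): β-rule — branch into A  //  not A.
                          branch 1.1.2.1.2.2.1 (add A):
                            × closes — contains both A and not A.
                          branch 1.1.2.1.2.2.2 (add not A):
                            ○ open, literals {A=0, E=0}.
              branch 1.1.2.2 (add not not not A):
                not not not A: drop double negation, giving not A.
                (D or (B or (A or not A))): β-rule — branch into D  //  (B or (A or not A)).
                  branch 1.1.2.2.1 (add D):
                    ○ open, literals {A=0, D=1, E=0}.
                  branch 1.1.2.2.2 (add (B or (A or not A))):
                    (B or (A or not A)): β-rule — branch into B  //  (A or not A).
                      branch 1.1.2.2.2.1 (add B):
                        ○ open, literals {A=0, B=1, E=0}.
                      branch 1.1.2.2.2.2 (add (A or not A)):
                        (A or not A): β-rule — branch into A  //  not A.
                          branch 1.1.2.2.2.2.1 (add A):
                            × closes — contains both A and not A.
                          branch 1.1.2.2.2.2.2 (add not A):
                            ○ open, literals {A=0, E=0}.
      branch 1.2 (add (not C and E)):
        (not C and E): α-rule — add not C, E.
        × closes — contains both E and not E.
  branch 2 (add not ((not B implies (D or (B or (A or not A)))) and not E), not ((A and not not A) implies (not C and E))):
    not ((A and not not A) implies (not C and E)): α-rule — add (A and not not A), not (not C and E).
    (A and not not A): α-rule — add A, not not A.
    not not A: drop double negation, giving A.
    not ((not B implies (D or (B or (A or not A)))) and not E): β-rule — branch into not (not B implies (D or (B or (A or not A))))  //  not not E.
      branch 2.1 (add not (not B implies (D or (B or (A or not A))))):
        not (not B implies (D or (B or (A or not A)))): α-rule — add not B, not (D or (B or (A or not A))).
        not (D or (B or (A or not A))): α-rule — add not D, not (B or (A or not A)).
        not (B or (A or not A)): α-rule — add not B, not (A or not A).
        not (A or not A): α-rule — add not A, not not A.
        × closes — contains both A and not A.
      branch 2.2 (add not not E):
        not (not C and E): β-rule — branch into not not C  //  not E.
          branch 2.2.1 (add not not C):
            ○ open, literals {A=1, C=1, E=1}.
          branch 2.2.2 (add not E):
            × closes — contains both E and not E.
5 branches closed, 9 open.
Each open branch fixes some atoms; the unmentioned ones are free. Counting distinct full assignments: branch {A=0, B=1, E=0} (F, D, C) contributes 8 new; branch {A=0, B=1, E=0} (F, D, C) contributes 0 new; branch {A=0, D=1, E=0} (F, B, C) contributes 4 new; branch {A=0, B=1, E=0} (F, D, C) contributes 0 new; branch {A=0, E=0} (F, D, B, C) contributes 4 new; branch {A=0, D=1, E=0} (F, B, C) contributes 0 new; branch {A=0, B=1, E=0} (F, D, C) contributes 0 new; branch {A=0, E=0} (F, D, B, C) contributes 0 new; branch {A=1, C=1, E=1} (F, D, B) contributes 8 new. Total: 24.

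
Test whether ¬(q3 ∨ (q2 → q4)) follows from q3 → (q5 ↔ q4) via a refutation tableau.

No

Initial set: {(q3 → (q5 ↔ q4)); ¬¬(q3 ∨ (q2 → q4))}.
(q3 → (q5 ↔ q4)): β-rule — branch into ¬q3  //  (q5 ↔ q4).
  branch 1 (add ¬q3):
    ¬¬(q3 ∨ (q2 → q4)): β-rule — branch into q3  //  (q2 → q4).
      branch 1.1 (add q3):
        × closes — contains both q3 and ¬q3.
      branch 1.2 (add (q2 → q4)):
        (q2 → q4): β-rule — branch into ¬q2  //  q4.
          branch 1.2.1 (add ¬q2):
            ○ open, literals {q2=0, q3=0}.
          branch 1.2.2 (add q4):
            ○ open, literals {q3=0, q4=1}.
  branch 2 (add (q5 ↔ q4)):
    ¬¬(q3 ∨ (q2 → q4)): β-rule — branch into q3  //  (q2 → q4).
      branch 2.1 (add q3):
        (q5 ↔ q4): β-rule — branch into q5, q4  //  ¬q5, ¬q4.
          branch 2.1.1 (add q5, q4):
            ○ open, literals {q3=1, q4=1, q5=1}.
          branch 2.1.2 (add ¬q5, ¬q4):
            ○ open, literals {q3=1, q4=0, q5=0}.
      branch 2.2 (add (q2 → q4)):
        (q5 ↔ q4): β-rule — branch into q5, q4  //  ¬q5, ¬q4.
          branch 2.2.1 (add q5, q4):
            (q2 → q4): β-rule — branch into ¬q2  //  q4.
              branch 2.2.1.1 (add ¬q2):
                ○ open, literals {q2=0, q4=1, q5=1}.
              branch 2.2.1.2 (add q4):
                ○ open, literals {q4=1, q5=1}.
          branch 2.2.2 (add ¬q5, ¬q4):
            (q2 → q4): β-rule — branch into ¬q2  //  q4.
              branch 2.2.2.1 (add ¬q2):
                ○ open, literals {q2=0, q4=0, q5=0}.
              branch 2.2.2.2 (add q4):
                × closes — contains both q4 and ¬q4.
2 branches closed, 7 open.
An open branch gives a countermodel: q2=0, q3=0 (unmentioned atoms arbitrary); the premises hold there but the conclusion fails.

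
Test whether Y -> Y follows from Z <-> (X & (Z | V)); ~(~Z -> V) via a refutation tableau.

Initial set: {(Z <-> (X & (Z | V))); ~(~Z -> V); ~(Y -> Y)}.
~(~Z -> V): α-rule — add ~Z, ~V.
~(Y -> Y): α-rule — add Y, ~Y.
× closes — contains both Y and ~Y.
All 1 branch closes.
Every branch closed, so the premises entail the conclusion.

Yes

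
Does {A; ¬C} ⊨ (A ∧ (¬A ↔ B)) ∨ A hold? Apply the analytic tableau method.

Initial set: {A; ¬C; ¬((A ∧ (¬A ↔ B)) ∨ A)}.
¬((A ∧ (¬A ↔ B)) ∨ A): α-rule — add ¬(A ∧ (¬A ↔ B)), ¬A.
× closes — contains both A and ¬A.
All 1 branch closes.
Every branch closed, so the premises entail the conclusion.

Yes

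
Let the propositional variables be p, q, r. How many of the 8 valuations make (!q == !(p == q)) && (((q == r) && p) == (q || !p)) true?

Initial set: {((!q == !(p == q)) && (((q == r) && p) == (q || !p)))}.
((!q == !(p == q)) && (((q == r) && p) == (q || !p))): α-rule — add (!q == !(p == q)), (((q == r) && p) == (q || !p)).
(!q == !(p == q)): β-rule — branch into !q, !(p == q)  //  !!q, !!(p == q).
  branch 1 (add !q, !(p == q)):
    (((q == r) && p) == (q || !p)): β-rule — branch into ((q == r) && p), (q || !p)  //  !((q == r) && p), !(q || !p).
      branch 1.1 (add ((q == r) && p), (q || !p)):
        ((q == r) && p): α-rule — add (q == r), p.
        !(p == q): β-rule — branch into p, !q  //  !p, q.
          branch 1.1.1 (add p, !q):
            (q || !p): β-rule — branch into q  //  !p.
              branch 1.1.1.1 (add q):
                × closes — contains both q and !q.
              branch 1.1.1.2 (add !p):
                × closes — contains both p and !p.
          branch 1.1.2 (add !p, q):
            × closes — contains both p and !p.
      branch 1.2 (add !((q == r) && p), !(q || !p)):
        !(q || !p): α-rule — add !q, !!p.
        !(p == q): β-rule — branch into p, !q  //  !p, q.
          branch 1.2.1 (add p, !q):
            !((q == r) && p): β-rule — branch into !(q == r)  //  !p.
              branch 1.2.1.1 (add !(q == r)):
                !(q == r): β-rule — branch into q, !r  //  !q, r.
                  branch 1.2.1.1.1 (add q, !r):
                    × closes — contains both q and !q.
                  branch 1.2.1.1.2 (add !q, r):
                    ○ open, literals {p=true, q=false, r=true}.
              branch 1.2.1.2 (add !p):
                × closes — contains both p and !p.
          branch 1.2.2 (add !p, q):
            × closes — contains both p and !p.
  branch 2 (add !!q, !!(p == q)):
    (((q == r) && p) == (q || !p)): β-rule — branch into ((q == r) && p), (q || !p)  //  !((q == r) && p), !(q || !p).
      branch 2.1 (add ((q == r) && p), (q || !p)):
        ((q == r) && p): α-rule — add (q == r), p.
        !!(p == q): β-rule — branch into p, q  //  !p, !q.
          branch 2.1.1 (add p, q):
            (q || !p): β-rule — branch into q  //  !p.
              branch 2.1.1.1 (add q):
                (q == r): β-rule — branch into q, r  //  !q, !r.
                  branch 2.1.1.1.1 (add q, r):
                    ○ open, literals {p=true, q=true, r=true}.
                  branch 2.1.1.1.2 (add !q, !r):
                    × closes — contains both q and !q.
              branch 2.1.1.2 (add !p):
                × closes — contains both p and !p.
          branch 2.1.2 (add !p, !q):
            × closes — contains both p and !p.
      branch 2.2 (add !((q == r) && p), !(q || !p)):
        !(q || !p): α-rule — add !q, !!p.
        × closes — contains both q and !q.
10 branches closed, 2 open.
Each open branch fixes some atoms; the unmentioned ones are free. Counting distinct full assignments: branch {p=true, q=false, r=true} (none free) contributes 1 new; branch {p=true, q=true, r=true} (none free) contributes 1 new. Total: 2.

2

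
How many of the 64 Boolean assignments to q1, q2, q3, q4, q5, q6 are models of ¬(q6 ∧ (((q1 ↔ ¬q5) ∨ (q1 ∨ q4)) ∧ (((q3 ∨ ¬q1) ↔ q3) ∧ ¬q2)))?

Initial set: {T ¬(q6 ∧ (((q1 ↔ ¬q5) ∨ (q1 ∨ q4)) ∧ (((q3 ∨ ¬q1) ↔ q3) ∧ ¬q2)))}.
T ¬(q6 ∧ (((q1 ↔ ¬q5) ∨ (q1 ∨ q4)) ∧ (((q3 ∨ ¬q1) ↔ q3) ∧ ¬q2))): β-rule — branch into F q6  //  F (((q1 ↔ ¬q5) ∨ (q1 ∨ q4)) ∧ (((q3 ∨ ¬q1) ↔ q3) ∧ ¬q2)).
  branch 1 (add F q6):
    ○ open, literals {q6=false}.
  branch 2 (add F (((q1 ↔ ¬q5) ∨ (q1 ∨ q4)) ∧ (((q3 ∨ ¬q1) ↔ q3) ∧ ¬q2))):
    F (((q1 ↔ ¬q5) ∨ (q1 ∨ q4)) ∧ (((q3 ∨ ¬q1) ↔ q3) ∧ ¬q2)): β-rule — branch into F ((q1 ↔ ¬q5) ∨ (q1 ∨ q4))  //  F (((q3 ∨ ¬q1) ↔ q3) ∧ ¬q2).
      branch 2.1 (add F ((q1 ↔ ¬q5) ∨ (q1 ∨ q4))):
        F ((q1 ↔ ¬q5) ∨ (q1 ∨ q4)): α-rule — add F (q1 ↔ ¬q5), F (q1 ∨ q4).
        F (q1 ∨ q4): α-rule — add F q1, F q4.
        F (q1 ↔ ¬q5): β-rule — branch into T q1, F ¬q5  //  F q1, T ¬q5.
          branch 2.1.1 (add T q1, F ¬q5):
            × closes — contains both q1 and ¬q1.
          branch 2.1.2 (add F q1, T ¬q5):
            ○ open, literals {q1=false, q4=false, q5=false}.
      branch 2.2 (add F (((q3 ∨ ¬q1) ↔ q3) ∧ ¬q2)):
        F (((q3 ∨ ¬q1) ↔ q3) ∧ ¬q2): β-rule — branch into F ((q3 ∨ ¬q1) ↔ q3)  //  F ¬q2.
          branch 2.2.1 (add F ((q3 ∨ ¬q1) ↔ q3)):
            F ((q3 ∨ ¬q1) ↔ q3): β-rule — branch into T (q3 ∨ ¬q1), F q3  //  F (q3 ∨ ¬q1), T q3.
              branch 2.2.1.1 (add T (q3 ∨ ¬q1), F q3):
                T (q3 ∨ ¬q1): β-rule — branch into T q3  //  T ¬q1.
                  branch 2.2.1.1.1 (add T q3):
                    × closes — contains both q3 and ¬q3.
                  branch 2.2.1.1.2 (add T ¬q1):
                    ○ open, literals {q1=false, q3=false}.
              branch 2.2.1.2 (add F (q3 ∨ ¬q1), T q3):
                F (q3 ∨ ¬q1): α-rule — add F q3, F ¬q1.
                × closes — contains both q3 and ¬q3.
          branch 2.2.2 (add F ¬q2):
            ○ open, literals {q2=true}.
3 branches closed, 4 open.
Each open branch fixes some atoms; the unmentioned ones are free. Counting distinct full assignments: branch {q6=false} (q1, q2, q3, q4, q5) contributes 32 new; branch {q1=false, q4=false, q5=false} (q2, q3, q6) contributes 4 new; branch {q1=false, q3=false} (q2, q4, q5, q6) contributes 6 new; branch {q2=true} (q1, q3, q4, q5, q6) contributes 11 new. Total: 53.

53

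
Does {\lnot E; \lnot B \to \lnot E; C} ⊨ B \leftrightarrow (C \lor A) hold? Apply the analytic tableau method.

No

Initial set: {\lnot E; (\lnot B \to \lnot E); C; \lnot (B \leftrightarrow (C \lor A))}.
(\lnot B \to \lnot E): β-rule — branch into \lnot \lnot B  //  \lnot E.
  branch 1 (add \lnot \lnot B):
    \lnot (B \leftrightarrow (C \lor A)): β-rule — branch into B, \lnot (C \lor A)  //  \lnot B, (C \lor A).
      branch 1.1 (add B, \lnot (C \lor A)):
        \lnot (C \lor A): α-rule — add \lnot C, \lnot A.
        × closes — contains both C and \lnot C.
      branch 1.2 (add \lnot B, (C \lor A)):
        × closes — contains both B and \lnot B.
  branch 2 (add \lnot E):
    \lnot (B \leftrightarrow (C \lor A)): β-rule — branch into B, \lnot (C \lor A)  //  \lnot B, (C \lor A).
      branch 2.1 (add B, \lnot (C \lor A)):
        \lnot (C \lor A): α-rule — add \lnot C, \lnot A.
        × closes — contains both C and \lnot C.
      branch 2.2 (add \lnot B, (C \lor A)):
        (C \lor A): β-rule — branch into C  //  A.
          branch 2.2.1 (add C):
            ○ open, literals {B=F, C=T, E=F}.
          branch 2.2.2 (add A):
            ○ open, literals {A=T, B=F, C=T, E=F}.
3 branches closed, 2 open.
An open branch gives a countermodel: B=F, C=T, E=F (unmentioned atoms arbitrary); the premises hold there but the conclusion fails.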